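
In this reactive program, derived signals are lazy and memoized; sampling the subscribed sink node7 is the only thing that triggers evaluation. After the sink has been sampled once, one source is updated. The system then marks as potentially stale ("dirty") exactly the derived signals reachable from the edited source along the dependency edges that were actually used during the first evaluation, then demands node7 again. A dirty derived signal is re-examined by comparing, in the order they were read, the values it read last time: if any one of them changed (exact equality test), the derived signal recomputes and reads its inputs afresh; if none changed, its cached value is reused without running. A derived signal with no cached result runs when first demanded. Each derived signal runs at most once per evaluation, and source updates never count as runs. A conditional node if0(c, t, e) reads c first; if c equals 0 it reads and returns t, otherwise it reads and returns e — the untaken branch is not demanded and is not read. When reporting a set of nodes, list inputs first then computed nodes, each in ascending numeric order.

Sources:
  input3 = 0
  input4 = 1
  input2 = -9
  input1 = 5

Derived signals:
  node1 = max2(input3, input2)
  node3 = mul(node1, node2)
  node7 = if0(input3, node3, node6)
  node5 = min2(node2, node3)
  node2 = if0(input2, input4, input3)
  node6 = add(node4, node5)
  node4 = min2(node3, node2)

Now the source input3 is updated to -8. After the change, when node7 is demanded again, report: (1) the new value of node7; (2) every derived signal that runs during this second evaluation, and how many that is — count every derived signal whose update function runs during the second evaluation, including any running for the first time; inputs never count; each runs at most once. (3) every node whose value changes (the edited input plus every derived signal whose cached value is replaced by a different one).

Demanding node7 again yields -16.
7 derived signals run: node1, node2, node3, node4, node5, node6, node7.
The nodes whose values change: input3, node1, node2, node3, node7.
Note the branch switch — node4, node5, node6 had no cache and run now for the first time.

First demand of the output computes:
  node1 = max2(0, -9) = 0
  node2 = if0(input2=-9 -> else branch input3) = 0
  node3 = mul(0, 0) = 0
  node7 = if0(input3=0 -> then branch node3) = 0

After the edit, cleaning proceeds:
  node1: a read changed (input3 0->-8) — executes, giving -8.
  node2: a read changed (input3 0->-8) — executes, giving -8.
  node3: a read changed (node1 0->-8; node2 0->-8) — executes, giving 64.
  node4: had never run; runs now, result -8.
  node5: had never run; runs now, result -8.
  node6: had never run; runs now, result -16.
  node7: a read changed (input3 0->-8; node3 0->64) — executes, giving -16.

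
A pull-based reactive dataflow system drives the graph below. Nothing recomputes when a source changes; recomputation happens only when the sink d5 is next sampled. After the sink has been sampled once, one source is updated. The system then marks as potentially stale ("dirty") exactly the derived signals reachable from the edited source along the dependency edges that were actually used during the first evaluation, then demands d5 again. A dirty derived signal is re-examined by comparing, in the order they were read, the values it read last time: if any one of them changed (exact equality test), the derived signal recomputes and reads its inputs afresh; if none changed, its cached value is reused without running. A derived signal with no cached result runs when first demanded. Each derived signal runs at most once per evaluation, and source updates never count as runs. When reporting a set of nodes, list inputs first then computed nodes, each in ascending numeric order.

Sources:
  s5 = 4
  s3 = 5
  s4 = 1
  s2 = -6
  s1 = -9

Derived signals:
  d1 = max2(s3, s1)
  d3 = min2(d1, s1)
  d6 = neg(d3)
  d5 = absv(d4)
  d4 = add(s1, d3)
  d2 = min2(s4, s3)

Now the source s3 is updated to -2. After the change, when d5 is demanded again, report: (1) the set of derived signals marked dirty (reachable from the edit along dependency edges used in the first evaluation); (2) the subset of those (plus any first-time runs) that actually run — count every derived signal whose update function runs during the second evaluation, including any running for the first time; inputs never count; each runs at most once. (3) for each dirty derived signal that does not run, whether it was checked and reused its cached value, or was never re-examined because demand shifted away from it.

Marked dirty: d1, d3, d4, d5.
Derived signals that run: d1, d3 — 2 in total.
Checked but reused from cache: d4, d5.
Key observation: the change is absorbed at d3 — it re-runs but produces the same value, and the output's value is unchanged.

First evaluation (everything demanded from the output):
  d1 = max2(5, -9) = 5
  d3 = min2(5, -9) = -9
  d4 = add(-9, -9) = -18
  d5 = absv(-18) = 18

Propagation after the edit:
  d1: runs — s3 5->-2; result -2.
  d3: runs — d1 5->-2; result -9 (same value as before).
  d4: checked — values it read are unchanged (s1 unchanged, d3 unchanged); reused cached -18 without running.
  d5: checked — values it read are unchanged (d4 unchanged); reused cached 18 without running.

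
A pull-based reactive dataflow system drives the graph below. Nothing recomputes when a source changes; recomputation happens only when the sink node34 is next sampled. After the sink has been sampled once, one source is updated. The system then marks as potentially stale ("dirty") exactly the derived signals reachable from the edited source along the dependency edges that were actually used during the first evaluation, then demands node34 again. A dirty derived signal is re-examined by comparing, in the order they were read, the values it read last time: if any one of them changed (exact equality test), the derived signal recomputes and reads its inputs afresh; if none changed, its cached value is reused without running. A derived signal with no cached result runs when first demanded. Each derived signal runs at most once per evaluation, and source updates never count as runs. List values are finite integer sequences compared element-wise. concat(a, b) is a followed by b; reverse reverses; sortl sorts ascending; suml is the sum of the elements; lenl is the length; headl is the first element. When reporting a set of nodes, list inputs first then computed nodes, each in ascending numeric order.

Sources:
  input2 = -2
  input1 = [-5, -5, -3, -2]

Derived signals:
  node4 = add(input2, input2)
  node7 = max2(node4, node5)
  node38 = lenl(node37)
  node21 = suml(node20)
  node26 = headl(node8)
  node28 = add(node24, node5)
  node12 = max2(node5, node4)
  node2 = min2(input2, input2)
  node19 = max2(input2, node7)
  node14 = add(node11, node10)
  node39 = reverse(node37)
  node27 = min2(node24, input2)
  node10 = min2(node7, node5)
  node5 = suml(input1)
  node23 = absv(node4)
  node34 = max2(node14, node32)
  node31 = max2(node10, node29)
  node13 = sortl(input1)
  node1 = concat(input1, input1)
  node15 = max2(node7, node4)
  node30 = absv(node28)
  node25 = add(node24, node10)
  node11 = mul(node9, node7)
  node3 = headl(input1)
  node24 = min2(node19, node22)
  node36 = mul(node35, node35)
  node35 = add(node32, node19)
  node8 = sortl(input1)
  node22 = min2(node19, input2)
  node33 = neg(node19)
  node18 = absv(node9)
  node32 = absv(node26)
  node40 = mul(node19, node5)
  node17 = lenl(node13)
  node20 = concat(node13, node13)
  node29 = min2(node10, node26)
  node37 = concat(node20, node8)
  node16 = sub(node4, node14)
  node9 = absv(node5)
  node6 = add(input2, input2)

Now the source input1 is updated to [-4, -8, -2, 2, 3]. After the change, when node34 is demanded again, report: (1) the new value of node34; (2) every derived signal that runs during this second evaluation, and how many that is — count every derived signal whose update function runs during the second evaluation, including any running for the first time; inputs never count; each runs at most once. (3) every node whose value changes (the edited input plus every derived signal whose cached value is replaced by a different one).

New value of node34: 8.
Derived signals that run: node5, node7, node8, node9, node10, node11, node14, node26, node32, node34 — 10 in total.
Values that change: input1, node5, node8, node9, node10, node11, node14, node26, node32, node34.

First evaluation (everything demanded from the output):
  node4 = add(-2, -2) = -4
  node5 = suml([-5, -5, -3, -2]) = -15
  node7 = max2(-4, -15) = -4
  node8 = sortl([-5, -5, -3, -2]) = [-5, -5, -3, -2]
  node9 = absv(-15) = 15
  node10 = min2(-4, -15) = -15
  node11 = mul(15, -4) = -60
  node14 = add(-60, -15) = -75
  node26 = headl([-5, -5, -3, -2]) = -5
  node32 = absv(-5) = 5
  node34 = max2(-75, 5) = 5

Propagation after the edit:
  node5: runs — input1 [-5, -5, -3, -2]->[-4, -8, -2, 2, 3]; result -9.
  node7: runs — node5 -15->-9; result -4 (same value as before).
  node8: runs — input1 [-5, -5, -3, -2]->[-4, -8, -2, 2, 3]; result [-8, -4, -2, 2, 3].
  node9: runs — node5 -15->-9; result 9.
  node10: runs — node5 -15->-9; result -9.
  node11: runs — node9 15->9; result -36.
  node14: runs — node11 -60->-36; node10 -15->-9; result -45.
  node26: runs — node8 [-5, -5, -3, -2]->[-8, -4, -2, 2, 3]; result -8.
  node32: runs — node26 -5->-8; result 8.
  node34: runs — node14 -75->-45; node32 5->8; result 8.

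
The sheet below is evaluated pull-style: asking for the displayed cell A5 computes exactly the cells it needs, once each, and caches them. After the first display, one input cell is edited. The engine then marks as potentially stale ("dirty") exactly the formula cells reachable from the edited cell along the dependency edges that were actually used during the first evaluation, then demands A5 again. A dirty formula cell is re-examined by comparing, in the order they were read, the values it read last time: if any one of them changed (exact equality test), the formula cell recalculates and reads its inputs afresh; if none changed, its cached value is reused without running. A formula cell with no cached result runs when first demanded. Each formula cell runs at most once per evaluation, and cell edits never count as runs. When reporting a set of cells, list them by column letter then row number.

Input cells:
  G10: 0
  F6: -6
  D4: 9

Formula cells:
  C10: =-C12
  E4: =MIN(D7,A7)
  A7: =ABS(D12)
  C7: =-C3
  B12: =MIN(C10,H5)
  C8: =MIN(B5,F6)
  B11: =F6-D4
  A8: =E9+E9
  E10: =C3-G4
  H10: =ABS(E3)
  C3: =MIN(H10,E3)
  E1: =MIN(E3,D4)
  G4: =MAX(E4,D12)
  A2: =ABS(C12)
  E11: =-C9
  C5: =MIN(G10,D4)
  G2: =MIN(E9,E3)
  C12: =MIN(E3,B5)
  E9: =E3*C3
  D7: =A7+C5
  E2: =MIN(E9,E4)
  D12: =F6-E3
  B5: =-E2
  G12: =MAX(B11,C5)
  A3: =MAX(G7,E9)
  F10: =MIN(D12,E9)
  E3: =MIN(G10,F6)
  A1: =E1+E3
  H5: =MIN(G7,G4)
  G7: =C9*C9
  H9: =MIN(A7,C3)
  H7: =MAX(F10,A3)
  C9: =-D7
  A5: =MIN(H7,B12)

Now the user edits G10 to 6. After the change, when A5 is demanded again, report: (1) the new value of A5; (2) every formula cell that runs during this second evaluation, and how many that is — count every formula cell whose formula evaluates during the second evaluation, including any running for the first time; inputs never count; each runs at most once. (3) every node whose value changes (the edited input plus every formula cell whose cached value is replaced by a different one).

Demanding A5 again yields 0.
8 formula cells run: A3, C5, C9, D7, E3, E4, G7, H5.
The nodes whose values change: C5, C9, D7, G7, G10.
Note where the cutoff bites: H10 is checked, finds nothing changed, and keeps its cache.

First demand of the output computes:
  C5 = MIN(0, 9) = 0
  E3 = MIN(0, -6) = -6
  D12 = -6 - -6 = 0
  A7 = ABS(0) = 0
  D7 = 0 + 0 = 0
  C9 = -(0) = 0
  E4 = MIN(0, 0) = 0
  G4 = MAX(0, 0) = 0
  G7 = 0 * 0 = 0
  H5 = MIN(0, 0) = 0
  H10 = ABS(-6) = 6
  C3 = MIN(6, -6) = -6
  E9 = -6 * -6 = 36
  A3 = MAX(0, 36) = 36
  E2 = MIN(36, 0) = 0
  B5 = -(0) = 0
  C12 = MIN(-6, 0) = -6
  C10 = -(-6) = 6
  B12 = MIN(6, 0) = 0
  F10 = MIN(0, 36) = 0
  H7 = MAX(0, 36) = 36
  A5 = MIN(36, 0) = 0

After the edit, cleaning proceeds:
  C5: a read changed (G10 0->6) — executes, giving 6.
  E3: a read changed (G10 0->6) — executes, giving -6 — identical to its old value.
  D12: dirty, but its reads are unchanged (F6 unchanged, E3 unchanged); cached 0 stands.
  A7: dirty, but its reads are unchanged (D12 unchanged); cached 0 stands.
  D7: a read changed (C5 0->6) — executes, giving 6.
  C9: a read changed (D7 0->6) — executes, giving -6.
  E4: a read changed (D7 0->6) — executes, giving 0 — identical to its old value.
  G4: dirty, but its reads are unchanged (E4 unchanged, D12 unchanged); cached 0 stands.
  G7: a read changed (C9 0->-6; C9 0->-6) — executes, giving 36.
  H5: a read changed (G7 0->36) — executes, giving 0 — identical to its old value.
  H10: dirty, but its reads are unchanged (E3 unchanged); cached 6 stands.
  C3: dirty, but its reads are unchanged (H10 unchanged, E3 unchanged); cached -6 stands.
  E9: dirty, but its reads are unchanged (E3 unchanged, C3 unchanged); cached 36 stands.
  A3: a read changed (G7 0->36) — executes, giving 36 — identical to its old value.
  E2: dirty, but its reads are unchanged (E9 unchanged, E4 unchanged); cached 0 stands.
  B5: dirty, but its reads are unchanged (E2 unchanged); cached 0 stands.
  C12: dirty, but its reads are unchanged (E3 unchanged, B5 unchanged); cached -6 stands.
  C10: dirty, but its reads are unchanged (C12 unchanged); cached 6 stands.
  B12: dirty, but its reads are unchanged (C10 unchanged, H5 unchanged); cached 0 stands.
  F10: dirty, but its reads are unchanged (D12 unchanged, E9 unchanged); cached 0 stands.
  H7: dirty, but its reads are unchanged (F10 unchanged, A3 unchanged); cached 36 stands.
  A5: dirty, but its reads are unchanged (H7 unchanged, B12 unchanged); cached 0 stands.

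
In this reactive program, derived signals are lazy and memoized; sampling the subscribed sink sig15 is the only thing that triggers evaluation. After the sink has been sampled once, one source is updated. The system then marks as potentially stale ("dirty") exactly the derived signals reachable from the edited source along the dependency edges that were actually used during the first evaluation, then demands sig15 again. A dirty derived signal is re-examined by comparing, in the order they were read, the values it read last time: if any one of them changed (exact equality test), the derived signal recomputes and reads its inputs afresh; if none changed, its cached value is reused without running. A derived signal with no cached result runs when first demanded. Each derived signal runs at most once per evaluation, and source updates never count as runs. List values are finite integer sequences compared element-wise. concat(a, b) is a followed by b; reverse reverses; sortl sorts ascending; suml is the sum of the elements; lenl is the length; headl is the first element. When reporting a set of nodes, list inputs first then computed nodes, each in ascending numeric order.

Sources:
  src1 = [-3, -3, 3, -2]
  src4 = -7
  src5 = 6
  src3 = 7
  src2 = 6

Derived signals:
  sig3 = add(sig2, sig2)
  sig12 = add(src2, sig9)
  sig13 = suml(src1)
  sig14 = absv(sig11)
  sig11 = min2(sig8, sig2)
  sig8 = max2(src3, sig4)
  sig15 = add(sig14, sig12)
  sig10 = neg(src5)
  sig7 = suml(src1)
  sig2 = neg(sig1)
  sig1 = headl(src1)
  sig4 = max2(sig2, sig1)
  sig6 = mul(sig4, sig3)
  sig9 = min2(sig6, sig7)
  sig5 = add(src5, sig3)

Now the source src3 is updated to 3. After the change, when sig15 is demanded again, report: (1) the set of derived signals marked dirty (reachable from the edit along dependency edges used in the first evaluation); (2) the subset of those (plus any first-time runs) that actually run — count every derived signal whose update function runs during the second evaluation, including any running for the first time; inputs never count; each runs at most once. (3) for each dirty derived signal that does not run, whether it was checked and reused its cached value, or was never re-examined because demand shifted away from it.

First demand of the output computes:
  sig1 = headl([-3, -3, 3, -2]) = -3
  sig2 = neg(-3) = 3
  sig3 = add(3, 3) = 6
  sig4 = max2(3, -3) = 3
  sig6 = mul(3, 6) = 18
  sig7 = suml([-3, -3, 3, -2]) = -5
  sig8 = max2(7, 3) = 7
  sig9 = min2(18, -5) = -5
  sig11 = min2(7, 3) = 3
  sig12 = add(6, -5) = 1
  sig14 = absv(3) = 3
  sig15 = add(3, 1) = 4

After the edit, cleaning proceeds:
  sig8: a read changed (src3 7->3) — executes, giving 3.
  sig11: a read changed (sig8 7->3) — executes, giving 3 — identical to its old value.
  sig14: dirty, but its reads are unchanged (sig11 unchanged); cached 3 stands.
  sig15: dirty, but its reads are unchanged (sig14 unchanged, sig12 unchanged); cached 4 stands.

Note the absorption at sig11: it re-runs yet its value is the same, leaving the output's value untouched.

The edit dirties: sig8, sig11, sig14, sig15.
2 derived signals run: sig8, sig11.
Cache hits after checking: sig14, sig15.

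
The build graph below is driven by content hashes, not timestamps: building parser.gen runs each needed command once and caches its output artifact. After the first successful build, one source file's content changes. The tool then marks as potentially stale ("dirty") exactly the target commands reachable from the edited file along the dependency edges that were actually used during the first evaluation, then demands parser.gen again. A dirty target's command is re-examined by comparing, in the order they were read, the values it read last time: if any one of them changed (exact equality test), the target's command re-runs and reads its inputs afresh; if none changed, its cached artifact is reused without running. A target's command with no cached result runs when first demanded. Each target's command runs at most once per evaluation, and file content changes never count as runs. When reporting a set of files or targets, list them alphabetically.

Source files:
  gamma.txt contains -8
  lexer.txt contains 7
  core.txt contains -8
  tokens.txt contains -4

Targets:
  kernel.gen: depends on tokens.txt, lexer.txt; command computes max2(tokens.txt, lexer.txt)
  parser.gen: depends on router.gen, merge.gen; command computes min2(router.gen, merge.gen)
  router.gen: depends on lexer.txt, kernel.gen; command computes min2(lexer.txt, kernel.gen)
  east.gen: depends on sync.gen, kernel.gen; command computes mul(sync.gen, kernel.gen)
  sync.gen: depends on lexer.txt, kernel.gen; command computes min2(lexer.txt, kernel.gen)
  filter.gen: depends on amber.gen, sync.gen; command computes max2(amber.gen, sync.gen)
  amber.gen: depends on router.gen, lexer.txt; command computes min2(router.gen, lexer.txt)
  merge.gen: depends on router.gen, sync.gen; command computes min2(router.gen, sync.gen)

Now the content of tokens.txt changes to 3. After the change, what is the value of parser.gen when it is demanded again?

parser.gen now evaluates to 7.
The important point: kernel.gen recomputes to an identical value, and the output ends up unchanged.

Initial pass — values computed on the first demand:
  kernel.gen = max2(-4, 7) = 7
  router.gen = min2(7, 7) = 7
  sync.gen = min2(7, 7) = 7
  merge.gen = min2(7, 7) = 7
  parser.gen = min2(7, 7) = 7

Second demand — change propagation:
  kernel.gen: re-runs because tokens.txt -4->3; new result 7 (unchanged).
  router.gen: re-examined; everything it read last time is the same (lexer.txt unchanged, kernel.gen unchanged) — cache 7 kept, no run.
  sync.gen: re-examined; everything it read last time is the same (lexer.txt unchanged, kernel.gen unchanged) — cache 7 kept, no run.
  merge.gen: re-examined; everything it read last time is the same (router.gen unchanged, sync.gen unchanged) — cache 7 kept, no run.
  parser.gen: re-examined; everything it read last time is the same (router.gen unchanged, merge.gen unchanged) — cache 7 kept, no run.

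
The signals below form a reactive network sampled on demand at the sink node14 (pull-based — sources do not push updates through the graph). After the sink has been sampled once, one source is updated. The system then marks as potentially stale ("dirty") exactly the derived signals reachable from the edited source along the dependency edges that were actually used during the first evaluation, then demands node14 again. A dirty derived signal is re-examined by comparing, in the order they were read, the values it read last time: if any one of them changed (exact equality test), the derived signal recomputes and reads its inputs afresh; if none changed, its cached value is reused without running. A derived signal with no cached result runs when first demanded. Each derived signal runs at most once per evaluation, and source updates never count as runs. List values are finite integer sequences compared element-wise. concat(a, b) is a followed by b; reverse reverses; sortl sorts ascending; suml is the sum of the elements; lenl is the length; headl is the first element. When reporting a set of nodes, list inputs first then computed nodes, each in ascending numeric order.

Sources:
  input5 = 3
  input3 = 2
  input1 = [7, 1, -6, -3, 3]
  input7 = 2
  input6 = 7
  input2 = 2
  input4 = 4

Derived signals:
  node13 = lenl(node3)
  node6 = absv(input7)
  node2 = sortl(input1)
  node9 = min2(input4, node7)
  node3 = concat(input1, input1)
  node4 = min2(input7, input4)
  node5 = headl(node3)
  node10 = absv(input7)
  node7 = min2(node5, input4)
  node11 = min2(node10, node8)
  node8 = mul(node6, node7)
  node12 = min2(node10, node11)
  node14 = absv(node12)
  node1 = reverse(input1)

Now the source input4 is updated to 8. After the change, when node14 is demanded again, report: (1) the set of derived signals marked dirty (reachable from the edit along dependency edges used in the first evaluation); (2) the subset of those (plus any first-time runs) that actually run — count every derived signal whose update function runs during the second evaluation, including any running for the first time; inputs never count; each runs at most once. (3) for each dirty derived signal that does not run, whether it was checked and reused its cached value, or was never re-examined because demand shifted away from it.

Dirty set: node7, node8, node11, node12, node14.
Run set: node7, node8, node11 (3 run).
Re-examined without running (cache reused): node12, node14.
The important point: node11 recomputes to an identical value, and the output ends up unchanged.

Initial pass — values computed on the first demand:
  node3 = concat([7, 1, -6, -3, 3], [7, 1, -6, -3, 3]) = [7, 1, -6, -3, 3, 7, 1, -6, -3, 3]
  node5 = headl([7, 1, -6, -3, 3, 7, 1, -6, -3, 3]) = 7
  node6 = absv(2) = 2
  node7 = min2(7, 4) = 4
  node8 = mul(2, 4) = 8
  node10 = absv(2) = 2
  node11 = min2(2, 8) = 2
  node12 = min2(2, 2) = 2
  node14 = absv(2) = 2

Second demand — change propagation:
  node7: re-runs because input4 4->8; new result 7.
  node8: re-runs because node7 4->7; new result 14.
  node11: re-runs because node8 8->14; new result 2 (unchanged).
  node12: re-examined; everything it read last time is the same (node10 unchanged, node11 unchanged) — cache 2 kept, no run.
  node14: re-examined; everything it read last time is the same (node12 unchanged) — cache 2 kept, no run.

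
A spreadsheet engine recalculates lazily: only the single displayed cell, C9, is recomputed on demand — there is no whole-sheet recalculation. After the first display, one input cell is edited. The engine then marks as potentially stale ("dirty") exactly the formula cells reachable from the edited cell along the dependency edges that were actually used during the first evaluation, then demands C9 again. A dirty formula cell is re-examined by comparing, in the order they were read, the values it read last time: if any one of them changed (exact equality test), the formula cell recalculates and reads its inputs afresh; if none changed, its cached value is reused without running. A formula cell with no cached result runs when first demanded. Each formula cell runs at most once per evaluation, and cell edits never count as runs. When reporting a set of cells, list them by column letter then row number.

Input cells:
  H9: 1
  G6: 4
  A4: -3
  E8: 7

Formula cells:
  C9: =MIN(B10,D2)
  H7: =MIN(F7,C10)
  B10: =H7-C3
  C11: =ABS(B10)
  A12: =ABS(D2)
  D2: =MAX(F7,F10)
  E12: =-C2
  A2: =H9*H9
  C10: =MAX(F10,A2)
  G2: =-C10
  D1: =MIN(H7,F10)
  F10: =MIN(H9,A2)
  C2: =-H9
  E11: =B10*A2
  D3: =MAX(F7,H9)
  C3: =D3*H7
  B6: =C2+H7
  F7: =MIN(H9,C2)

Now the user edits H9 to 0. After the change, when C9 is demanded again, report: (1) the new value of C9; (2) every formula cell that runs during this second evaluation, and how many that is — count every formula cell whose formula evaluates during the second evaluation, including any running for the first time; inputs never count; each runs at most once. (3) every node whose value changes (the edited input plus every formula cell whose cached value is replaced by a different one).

First evaluation (everything demanded from the output):
  A2 = 1 * 1 = 1
  C2 = -(1) = -1
  F7 = MIN(1, -1) = -1
  D3 = MAX(-1, 1) = 1
  F10 = MIN(1, 1) = 1
  C10 = MAX(1, 1) = 1
  D2 = MAX(-1, 1) = 1
  H7 = MIN(-1, 1) = -1
  C3 = 1 * -1 = -1
  B10 = -1 - -1 = 0
  C9 = MIN(0, 1) = 0

Propagation after the edit:
  A2: runs — H9 1->0; H9 1->0; result 0.
  C2: runs — H9 1->0; result 0.
  F7: runs — H9 1->0; C2 -1->0; result 0.
  D3: runs — F7 -1->0; H9 1->0; result 0.
  F10: runs — H9 1->0; A2 1->0; result 0.
  C10: runs — F10 1->0; A2 1->0; result 0.
  D2: runs — F7 -1->0; F10 1->0; result 0.
  H7: runs — F7 -1->0; C10 1->0; result 0.
  C3: runs — D3 1->0; H7 -1->0; result 0.
  B10: runs — H7 -1->0; C3 -1->0; result 0 (same value as before).
  C9: runs — D2 1->0; result 0 (same value as before).

New value of C9: 0.
Formula cells that run: A2, B10, C2, C3, C9, C10, D2, D3, F7, F10, H7 — 11 in total.
Values that change: A2, C2, C3, C10, D2, D3, F7, F10, H7, H9.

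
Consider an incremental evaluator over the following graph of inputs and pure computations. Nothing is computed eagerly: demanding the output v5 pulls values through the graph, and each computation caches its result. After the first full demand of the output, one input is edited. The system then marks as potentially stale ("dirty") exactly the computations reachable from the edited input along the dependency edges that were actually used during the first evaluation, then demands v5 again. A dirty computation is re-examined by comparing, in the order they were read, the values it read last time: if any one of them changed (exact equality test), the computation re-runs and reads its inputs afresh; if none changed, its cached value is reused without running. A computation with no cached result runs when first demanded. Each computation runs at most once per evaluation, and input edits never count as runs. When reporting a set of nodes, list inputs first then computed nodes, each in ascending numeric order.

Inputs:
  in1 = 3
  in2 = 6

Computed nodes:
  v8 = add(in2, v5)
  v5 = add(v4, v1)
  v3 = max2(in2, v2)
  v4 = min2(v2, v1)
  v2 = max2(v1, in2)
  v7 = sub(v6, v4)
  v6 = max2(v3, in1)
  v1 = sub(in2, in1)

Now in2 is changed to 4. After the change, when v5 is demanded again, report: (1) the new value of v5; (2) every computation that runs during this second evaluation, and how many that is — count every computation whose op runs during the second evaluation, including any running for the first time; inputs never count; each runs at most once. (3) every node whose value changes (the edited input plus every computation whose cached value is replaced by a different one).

v5 now evaluates to 2.
Run set: v1, v2, v4, v5 (4 run).
Changed values: in2, v1, v2, v4, v5.

Initial pass — values computed on the first demand:
  v1 = sub(6, 3) = 3
  v2 = max2(3, 6) = 6
  v4 = min2(6, 3) = 3
  v5 = add(3, 3) = 6

Second demand — change propagation:
  v1: re-runs because in2 6->4; new result 1.
  v2: re-runs because v1 3->1; in2 6->4; new result 4.
  v4: re-runs because v2 6->4; v1 3->1; new result 1.
  v5: re-runs because v4 3->1; v1 3->1; new result 2.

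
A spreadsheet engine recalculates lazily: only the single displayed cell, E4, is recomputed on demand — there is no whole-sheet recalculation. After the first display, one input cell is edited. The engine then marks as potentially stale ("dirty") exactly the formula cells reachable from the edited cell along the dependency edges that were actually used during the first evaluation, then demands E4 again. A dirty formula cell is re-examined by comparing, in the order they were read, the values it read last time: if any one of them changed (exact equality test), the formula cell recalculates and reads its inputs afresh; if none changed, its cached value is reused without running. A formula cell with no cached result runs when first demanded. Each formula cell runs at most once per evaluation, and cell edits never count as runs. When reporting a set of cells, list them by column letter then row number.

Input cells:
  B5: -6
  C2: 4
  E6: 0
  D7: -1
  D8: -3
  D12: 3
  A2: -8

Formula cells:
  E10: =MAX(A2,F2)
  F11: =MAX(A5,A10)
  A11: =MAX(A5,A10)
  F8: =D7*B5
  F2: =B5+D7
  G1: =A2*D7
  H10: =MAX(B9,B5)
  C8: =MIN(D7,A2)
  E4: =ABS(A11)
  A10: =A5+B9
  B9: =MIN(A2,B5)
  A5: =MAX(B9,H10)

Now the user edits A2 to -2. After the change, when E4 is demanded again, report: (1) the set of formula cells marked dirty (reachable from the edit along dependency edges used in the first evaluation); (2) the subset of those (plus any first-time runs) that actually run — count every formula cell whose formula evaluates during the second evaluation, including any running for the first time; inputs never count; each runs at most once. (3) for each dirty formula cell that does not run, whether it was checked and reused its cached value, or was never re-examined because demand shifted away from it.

Marked dirty: A5, A10, A11, B9, E4, H10.
Formula cells that run: A5, A10, A11, B9, H10 — 5 in total.
Checked but reused from cache: E4.
Key observation: the cutoff stops propagation at E4 — its inputs' values are unchanged, so it reuses its cache.

First evaluation (everything demanded from the output):
  B9 = MIN(-8, -6) = -8
  H10 = MAX(-8, -6) = -6
  A5 = MAX(-8, -6) = -6
  A10 = -6 + -8 = -14
  A11 = MAX(-6, -14) = -6
  E4 = ABS(-6) = 6

Propagation after the edit:
  B9: runs — A2 -8->-2; result -6.
  H10: runs — B9 -8->-6; result -6 (same value as before).
  A5: runs — B9 -8->-6; result -6 (same value as before).
  A10: runs — B9 -8->-6; result -12.
  A11: runs — A10 -14->-12; result -6 (same value as before).
  E4: checked — values it read are unchanged (A11 unchanged); reused cached 6 without running.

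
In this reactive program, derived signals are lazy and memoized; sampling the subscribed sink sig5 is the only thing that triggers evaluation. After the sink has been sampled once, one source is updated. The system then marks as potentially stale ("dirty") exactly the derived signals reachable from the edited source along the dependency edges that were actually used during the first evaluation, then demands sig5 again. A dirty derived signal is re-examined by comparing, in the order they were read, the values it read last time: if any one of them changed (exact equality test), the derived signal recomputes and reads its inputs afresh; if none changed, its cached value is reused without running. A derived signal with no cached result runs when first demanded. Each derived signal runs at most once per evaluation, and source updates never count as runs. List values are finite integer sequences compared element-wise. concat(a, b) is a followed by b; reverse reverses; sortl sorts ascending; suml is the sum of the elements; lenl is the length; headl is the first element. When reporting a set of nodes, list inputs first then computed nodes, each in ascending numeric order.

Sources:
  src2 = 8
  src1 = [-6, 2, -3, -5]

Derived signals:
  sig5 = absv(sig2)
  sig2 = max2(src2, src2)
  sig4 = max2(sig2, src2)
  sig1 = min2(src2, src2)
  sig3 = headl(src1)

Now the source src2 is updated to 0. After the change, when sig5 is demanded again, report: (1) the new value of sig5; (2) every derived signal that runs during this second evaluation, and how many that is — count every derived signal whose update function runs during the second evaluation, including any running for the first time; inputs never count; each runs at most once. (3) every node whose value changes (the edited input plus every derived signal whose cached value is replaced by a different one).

Demanding sig5 again yields 0.
2 derived signals run: sig2, sig5.
The nodes whose values change: src2, sig2, sig5.

First demand of the output computes:
  sig2 = max2(8, 8) = 8
  sig5 = absv(8) = 8

After the edit, cleaning proceeds:
  sig2: a read changed (src2 8->0; src2 8->0) — executes, giving 0.
  sig5: a read changed (sig2 8->0) — executes, giving 0.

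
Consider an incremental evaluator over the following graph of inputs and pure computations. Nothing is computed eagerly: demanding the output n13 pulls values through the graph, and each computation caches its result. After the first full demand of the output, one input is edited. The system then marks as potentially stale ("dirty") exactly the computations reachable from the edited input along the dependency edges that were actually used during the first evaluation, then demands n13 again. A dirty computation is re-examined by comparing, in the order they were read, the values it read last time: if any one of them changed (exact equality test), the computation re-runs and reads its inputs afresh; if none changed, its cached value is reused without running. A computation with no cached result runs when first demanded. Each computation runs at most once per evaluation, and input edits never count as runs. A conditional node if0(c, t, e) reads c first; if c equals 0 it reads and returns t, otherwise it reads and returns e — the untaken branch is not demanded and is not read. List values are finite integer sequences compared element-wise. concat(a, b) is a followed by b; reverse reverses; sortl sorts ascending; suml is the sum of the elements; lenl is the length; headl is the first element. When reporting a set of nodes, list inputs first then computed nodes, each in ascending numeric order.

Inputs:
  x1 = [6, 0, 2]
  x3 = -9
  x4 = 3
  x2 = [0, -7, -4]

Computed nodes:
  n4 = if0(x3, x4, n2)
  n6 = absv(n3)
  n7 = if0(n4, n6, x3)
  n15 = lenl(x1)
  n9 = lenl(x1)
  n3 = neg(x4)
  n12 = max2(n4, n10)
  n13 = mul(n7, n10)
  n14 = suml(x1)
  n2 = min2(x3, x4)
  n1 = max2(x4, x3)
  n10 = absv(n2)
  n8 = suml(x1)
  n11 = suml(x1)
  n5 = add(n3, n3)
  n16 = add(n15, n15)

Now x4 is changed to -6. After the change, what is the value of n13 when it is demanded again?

Initial pass — values computed on the first demand:
  n2 = min2(-9, 3) = -9
  n4 = if0(x3=-9 -> else branch n2) = -9
  n7 = if0(n4=-9 -> else branch x3) = -9
  n10 = absv(-9) = 9
  n13 = mul(-9, 9) = -81

Second demand — change propagation:
  n2: re-runs because x4 3->-6; new result -9 (unchanged).
  n4: re-examined; everything it read last time is the same (x3 unchanged, n2 unchanged) — cache -9 kept, no run.
  n7: re-examined; everything it read last time is the same (n4 unchanged, x3 unchanged) — cache -9 kept, no run.
  n10: re-examined; everything it read last time is the same (n2 unchanged) — cache 9 kept, no run.
  n13: re-examined; everything it read last time is the same (n7 unchanged, n10 unchanged) — cache -81 kept, no run.

The important point: n2 recomputes to an identical value, and the output ends up unchanged.

n13 now evaluates to -81.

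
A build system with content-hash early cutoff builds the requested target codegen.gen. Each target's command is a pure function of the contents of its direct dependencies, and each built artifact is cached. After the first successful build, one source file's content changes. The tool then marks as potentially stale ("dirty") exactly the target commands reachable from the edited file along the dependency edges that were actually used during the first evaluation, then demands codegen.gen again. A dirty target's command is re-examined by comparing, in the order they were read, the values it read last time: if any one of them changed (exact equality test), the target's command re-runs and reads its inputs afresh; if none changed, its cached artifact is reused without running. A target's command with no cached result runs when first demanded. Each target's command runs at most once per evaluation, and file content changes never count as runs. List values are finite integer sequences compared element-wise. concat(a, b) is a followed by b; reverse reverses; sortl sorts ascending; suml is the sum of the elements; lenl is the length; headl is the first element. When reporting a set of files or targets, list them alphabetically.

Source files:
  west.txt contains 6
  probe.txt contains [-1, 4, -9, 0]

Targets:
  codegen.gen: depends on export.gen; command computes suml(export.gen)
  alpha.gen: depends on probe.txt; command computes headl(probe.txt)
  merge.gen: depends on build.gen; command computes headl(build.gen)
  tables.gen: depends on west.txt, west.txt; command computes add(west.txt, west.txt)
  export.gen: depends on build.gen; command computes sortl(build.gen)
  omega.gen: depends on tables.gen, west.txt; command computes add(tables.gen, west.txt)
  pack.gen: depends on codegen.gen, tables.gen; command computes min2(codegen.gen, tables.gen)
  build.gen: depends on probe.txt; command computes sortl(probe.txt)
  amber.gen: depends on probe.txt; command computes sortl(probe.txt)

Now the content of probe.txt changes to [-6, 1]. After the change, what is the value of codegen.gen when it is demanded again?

First evaluation (everything demanded from the output):
  build.gen = sortl([-1, 4, -9, 0]) = [-9, -1, 0, 4]
  export.gen = sortl([-9, -1, 0, 4]) = [-9, -1, 0, 4]
  codegen.gen = suml([-9, -1, 0, 4]) = -6

Propagation after the edit:
  build.gen: runs — probe.txt [-1, 4, -9, 0]->[-6, 1]; result [-6, 1].
  export.gen: runs — build.gen [-9, -1, 0, 4]->[-6, 1]; result [-6, 1].
  codegen.gen: runs — export.gen [-9, -1, 0, 4]->[-6, 1]; result -5.

New value of codegen.gen: -5.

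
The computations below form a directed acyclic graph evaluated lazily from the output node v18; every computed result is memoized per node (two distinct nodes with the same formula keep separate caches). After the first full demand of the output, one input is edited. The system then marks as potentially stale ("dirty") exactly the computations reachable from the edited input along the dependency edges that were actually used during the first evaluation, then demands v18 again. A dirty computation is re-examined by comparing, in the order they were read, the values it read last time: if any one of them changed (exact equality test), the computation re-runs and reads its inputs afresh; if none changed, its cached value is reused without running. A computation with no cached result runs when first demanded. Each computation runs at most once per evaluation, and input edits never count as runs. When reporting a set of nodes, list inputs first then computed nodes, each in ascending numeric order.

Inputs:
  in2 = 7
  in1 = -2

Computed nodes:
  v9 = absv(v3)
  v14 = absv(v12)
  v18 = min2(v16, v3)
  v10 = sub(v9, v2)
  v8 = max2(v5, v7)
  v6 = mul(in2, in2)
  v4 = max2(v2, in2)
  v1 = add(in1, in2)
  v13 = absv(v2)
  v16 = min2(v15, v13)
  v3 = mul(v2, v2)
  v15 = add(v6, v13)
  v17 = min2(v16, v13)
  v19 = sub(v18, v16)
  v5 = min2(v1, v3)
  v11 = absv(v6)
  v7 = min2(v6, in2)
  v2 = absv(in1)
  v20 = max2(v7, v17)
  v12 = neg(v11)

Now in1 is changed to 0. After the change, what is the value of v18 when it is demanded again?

First demand of the output computes:
  v2 = absv(-2) = 2
  v3 = mul(2, 2) = 4
  v6 = mul(7, 7) = 49
  v13 = absv(2) = 2
  v15 = add(49, 2) = 51
  v16 = min2(51, 2) = 2
  v18 = min2(2, 4) = 2

After the edit, cleaning proceeds:
  v2: a read changed (in1 -2->0) — executes, giving 0.
  v3: a read changed (v2 2->0; v2 2->0) — executes, giving 0.
  v13: a read changed (v2 2->0) — executes, giving 0.
  v15: a read changed (v13 2->0) — executes, giving 49.
  v16: a read changed (v15 51->49; v13 2->0) — executes, giving 0.
  v18: a read changed (v16 2->0; v3 4->0) — executes, giving 0.

Demanding v18 again yields 0.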